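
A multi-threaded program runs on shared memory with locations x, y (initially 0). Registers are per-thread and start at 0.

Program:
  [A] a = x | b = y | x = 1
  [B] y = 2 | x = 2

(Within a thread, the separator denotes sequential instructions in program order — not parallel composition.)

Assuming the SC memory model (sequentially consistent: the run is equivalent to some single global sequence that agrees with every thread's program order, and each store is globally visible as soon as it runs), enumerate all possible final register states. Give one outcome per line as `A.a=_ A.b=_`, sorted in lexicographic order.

A.a=0 A.b=0
A.a=0 A.b=2
A.a=2 A.b=2

outcome vector order: (A.a,A.b)
|SC outcomes| = 3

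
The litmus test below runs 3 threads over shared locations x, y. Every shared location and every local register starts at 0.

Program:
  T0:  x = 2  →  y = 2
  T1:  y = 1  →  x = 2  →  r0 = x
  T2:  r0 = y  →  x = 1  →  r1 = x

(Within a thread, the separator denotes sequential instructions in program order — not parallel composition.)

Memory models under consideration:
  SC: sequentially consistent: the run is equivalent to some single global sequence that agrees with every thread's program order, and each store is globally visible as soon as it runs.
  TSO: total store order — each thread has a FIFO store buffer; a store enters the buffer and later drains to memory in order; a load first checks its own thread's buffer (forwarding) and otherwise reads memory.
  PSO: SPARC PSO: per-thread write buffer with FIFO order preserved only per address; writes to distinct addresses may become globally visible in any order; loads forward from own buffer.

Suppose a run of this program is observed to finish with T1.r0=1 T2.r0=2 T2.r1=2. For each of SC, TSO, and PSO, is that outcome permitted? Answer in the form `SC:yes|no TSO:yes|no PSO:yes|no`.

SC:no TSO:no PSO:yes

outcome vector order: (T1.r0,T2.r0,T2.r1)
SC: 11 outcomes — {<1 0 1> <1 0 2> <1 1 1> <1 1 2> <1 2 1> <2 0 1> <2 0 2> <2 1 1> <2 1 2> <2 2 1> <2 2 2>}
TSO: 11 outcomes — {<1 0 1> <1 0 2> <1 1 1> <1 1 2> <1 2 1> <2 0 1> <2 0 2> <2 1 1> <2 1 2> <2 2 1> <2 2 2>}
PSO: 12 outcomes — {<1 0 1> <1 0 2> <1 1 1> <1 1 2> <1 2 1> <1 2 2> <2 0 1> <2 0 2> <2 1 1> <2 1 2> <2 2 1> <2 2 2>}
target <1 2 2> ∈ {PSO}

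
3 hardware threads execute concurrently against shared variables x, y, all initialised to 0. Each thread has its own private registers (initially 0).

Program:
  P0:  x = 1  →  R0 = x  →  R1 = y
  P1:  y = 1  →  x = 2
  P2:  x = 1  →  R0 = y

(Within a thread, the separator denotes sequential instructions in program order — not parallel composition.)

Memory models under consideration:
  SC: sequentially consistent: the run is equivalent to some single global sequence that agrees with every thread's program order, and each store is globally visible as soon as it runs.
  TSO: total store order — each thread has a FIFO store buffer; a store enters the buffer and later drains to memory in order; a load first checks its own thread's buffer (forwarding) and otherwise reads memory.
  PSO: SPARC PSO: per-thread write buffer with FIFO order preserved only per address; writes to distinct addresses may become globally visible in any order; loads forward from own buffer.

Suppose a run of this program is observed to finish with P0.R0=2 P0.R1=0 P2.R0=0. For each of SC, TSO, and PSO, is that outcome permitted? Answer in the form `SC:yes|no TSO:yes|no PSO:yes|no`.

SC:no TSO:no PSO:yes

outcome vector order: (P0.R0,P0.R1,P2.R0)
SC (6): 100 101 110 111 210 211
TSO (6): 100 101 110 111 210 211
PSO (8): 100 101 110 111 200 201 210 211
target 200 ∈ {PSO}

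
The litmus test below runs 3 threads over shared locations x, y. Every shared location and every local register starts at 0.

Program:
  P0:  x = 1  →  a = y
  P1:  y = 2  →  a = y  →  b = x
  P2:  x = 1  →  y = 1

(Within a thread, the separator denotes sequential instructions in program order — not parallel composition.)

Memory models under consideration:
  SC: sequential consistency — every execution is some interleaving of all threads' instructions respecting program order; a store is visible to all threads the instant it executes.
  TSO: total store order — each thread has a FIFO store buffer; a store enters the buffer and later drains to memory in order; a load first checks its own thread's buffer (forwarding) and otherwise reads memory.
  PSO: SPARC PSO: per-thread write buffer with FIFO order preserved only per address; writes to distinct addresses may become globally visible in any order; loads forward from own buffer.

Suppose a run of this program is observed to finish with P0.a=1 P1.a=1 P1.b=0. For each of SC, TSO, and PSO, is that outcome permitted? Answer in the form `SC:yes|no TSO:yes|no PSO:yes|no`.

outcome vector order: (P0.a,P1.a,P1.b)
[SC] allowed = {0/1/1; 0/2/1; 1/1/1; 1/2/0; 1/2/1; 2/1/1; 2/2/0; 2/2/1}
[TSO] allowed = {0/1/1; 0/2/0; 0/2/1; 1/1/1; 1/2/0; 1/2/1; 2/1/1; 2/2/0; 2/2/1}
[PSO] allowed = {0/1/0; 0/1/1; 0/2/0; 0/2/1; 1/1/0; 1/1/1; 1/2/0; 1/2/1; 2/1/0; 2/1/1; 2/2/0; 2/2/1}
target 1/1/0 ∈ {PSO}

SC:no TSO:no PSO:yes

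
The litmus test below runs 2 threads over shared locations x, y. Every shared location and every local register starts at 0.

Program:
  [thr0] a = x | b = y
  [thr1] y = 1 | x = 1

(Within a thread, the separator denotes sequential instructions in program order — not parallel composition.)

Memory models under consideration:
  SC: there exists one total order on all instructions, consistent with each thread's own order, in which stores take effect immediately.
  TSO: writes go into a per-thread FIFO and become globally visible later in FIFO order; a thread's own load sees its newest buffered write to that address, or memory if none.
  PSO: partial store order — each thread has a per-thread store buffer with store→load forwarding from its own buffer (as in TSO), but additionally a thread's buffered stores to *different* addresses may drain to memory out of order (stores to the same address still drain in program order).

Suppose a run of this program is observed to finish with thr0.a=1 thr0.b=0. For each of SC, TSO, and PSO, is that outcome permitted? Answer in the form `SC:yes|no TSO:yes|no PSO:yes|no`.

outcome vector order: (thr0.a,thr0.b)
under SC → (0,0) (0,1) (1,1)
under TSO → (0,0) (0,1) (1,1)
under PSO → (0,0) (0,1) (1,0) (1,1)
target (1,0) ∈ {PSO}

SC:no TSO:no PSO:yes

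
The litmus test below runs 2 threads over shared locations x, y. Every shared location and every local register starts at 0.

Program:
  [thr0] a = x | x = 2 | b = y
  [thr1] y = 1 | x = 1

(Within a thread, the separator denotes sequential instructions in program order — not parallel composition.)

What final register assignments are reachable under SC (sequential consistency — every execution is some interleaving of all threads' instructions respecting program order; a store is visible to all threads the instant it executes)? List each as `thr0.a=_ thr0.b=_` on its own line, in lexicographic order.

thr0.a=0 thr0.b=0
thr0.a=0 thr0.b=1
thr0.a=1 thr0.b=1

outcome vector order: (thr0.a,thr0.b)
|SC outcomes| = 3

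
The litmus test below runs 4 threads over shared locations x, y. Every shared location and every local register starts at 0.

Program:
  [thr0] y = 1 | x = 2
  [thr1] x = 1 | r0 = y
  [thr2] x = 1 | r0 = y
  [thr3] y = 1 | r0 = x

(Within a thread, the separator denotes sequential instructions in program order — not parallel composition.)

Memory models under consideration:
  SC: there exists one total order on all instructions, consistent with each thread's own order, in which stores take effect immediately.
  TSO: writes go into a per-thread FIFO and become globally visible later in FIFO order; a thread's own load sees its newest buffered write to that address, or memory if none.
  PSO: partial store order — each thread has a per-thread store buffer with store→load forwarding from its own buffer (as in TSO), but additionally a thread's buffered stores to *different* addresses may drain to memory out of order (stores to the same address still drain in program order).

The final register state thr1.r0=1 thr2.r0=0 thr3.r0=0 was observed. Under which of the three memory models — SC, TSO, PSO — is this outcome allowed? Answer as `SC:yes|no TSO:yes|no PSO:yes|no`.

SC:no TSO:yes PSO:yes

outcome vector order: (thr1.r0,thr2.r0,thr3.r0)
SC: 9 outcomes — {<0 0 1> <0 0 2> <0 1 1> <0 1 2> <1 0 1> <1 0 2> <1 1 0> <1 1 1> <1 1 2>}
TSO: 12 outcomes — {<0 0 0> <0 0 1> <0 0 2> <0 1 0> <0 1 1> <0 1 2> <1 0 0> <1 0 1> <1 0 2> <1 1 0> <1 1 1> <1 1 2>}
PSO: 12 outcomes — {<0 0 0> <0 0 1> <0 0 2> <0 1 0> <0 1 1> <0 1 2> <1 0 0> <1 0 1> <1 0 2> <1 1 0> <1 1 1> <1 1 2>}
target <1 0 0> ∈ {TSO,PSO}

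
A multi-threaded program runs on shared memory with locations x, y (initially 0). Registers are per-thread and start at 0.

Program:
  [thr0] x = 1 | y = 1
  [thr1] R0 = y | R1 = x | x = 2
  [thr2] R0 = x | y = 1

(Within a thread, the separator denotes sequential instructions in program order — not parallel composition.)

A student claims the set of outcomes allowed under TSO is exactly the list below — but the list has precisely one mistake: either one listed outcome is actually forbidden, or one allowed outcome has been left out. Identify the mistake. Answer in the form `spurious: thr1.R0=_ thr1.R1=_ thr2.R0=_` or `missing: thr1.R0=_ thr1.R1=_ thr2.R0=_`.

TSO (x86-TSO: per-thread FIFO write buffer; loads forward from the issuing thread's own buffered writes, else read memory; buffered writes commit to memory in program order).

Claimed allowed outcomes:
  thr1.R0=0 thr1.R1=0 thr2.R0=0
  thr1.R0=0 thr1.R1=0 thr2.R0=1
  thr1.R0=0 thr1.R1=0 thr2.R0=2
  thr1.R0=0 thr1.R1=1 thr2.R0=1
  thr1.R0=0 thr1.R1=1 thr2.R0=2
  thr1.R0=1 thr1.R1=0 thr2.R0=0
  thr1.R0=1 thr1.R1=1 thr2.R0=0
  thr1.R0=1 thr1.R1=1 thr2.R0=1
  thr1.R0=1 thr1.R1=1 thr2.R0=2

outcome vector order: (thr1.R0,thr1.R1,thr2.R0)
TSO: 10 outcomes — {<0 0 0>, <0 0 1>, <0 0 2>, <0 1 0>, <0 1 1>, <0 1 2>, <1 0 0>, <1 1 0>, <1 1 1>, <1 1 2>}
TSO∖claimed = {<0 1 0>}

missing: thr1.R0=0 thr1.R1=1 thr2.R0=0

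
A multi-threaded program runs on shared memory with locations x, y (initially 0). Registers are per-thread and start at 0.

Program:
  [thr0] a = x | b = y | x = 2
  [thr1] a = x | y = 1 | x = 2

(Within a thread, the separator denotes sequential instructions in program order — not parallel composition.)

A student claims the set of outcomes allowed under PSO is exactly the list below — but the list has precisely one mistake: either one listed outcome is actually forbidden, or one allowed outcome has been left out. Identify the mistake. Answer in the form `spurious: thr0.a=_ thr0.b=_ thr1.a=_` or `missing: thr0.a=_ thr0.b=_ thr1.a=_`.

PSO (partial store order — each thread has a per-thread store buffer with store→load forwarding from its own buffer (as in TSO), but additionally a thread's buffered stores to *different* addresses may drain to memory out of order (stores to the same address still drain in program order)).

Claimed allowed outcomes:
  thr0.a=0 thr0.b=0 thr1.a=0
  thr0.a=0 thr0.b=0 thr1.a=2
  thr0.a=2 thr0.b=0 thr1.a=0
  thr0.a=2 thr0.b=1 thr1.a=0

outcome vector order: (thr0.a,thr0.b,thr1.a)
under PSO → <0 0 0>, <0 0 2>, <0 1 0>, <2 0 0>, <2 1 0>
PSO∖claimed = {<0 1 0>}

missing: thr0.a=0 thr0.b=1 thr1.a=0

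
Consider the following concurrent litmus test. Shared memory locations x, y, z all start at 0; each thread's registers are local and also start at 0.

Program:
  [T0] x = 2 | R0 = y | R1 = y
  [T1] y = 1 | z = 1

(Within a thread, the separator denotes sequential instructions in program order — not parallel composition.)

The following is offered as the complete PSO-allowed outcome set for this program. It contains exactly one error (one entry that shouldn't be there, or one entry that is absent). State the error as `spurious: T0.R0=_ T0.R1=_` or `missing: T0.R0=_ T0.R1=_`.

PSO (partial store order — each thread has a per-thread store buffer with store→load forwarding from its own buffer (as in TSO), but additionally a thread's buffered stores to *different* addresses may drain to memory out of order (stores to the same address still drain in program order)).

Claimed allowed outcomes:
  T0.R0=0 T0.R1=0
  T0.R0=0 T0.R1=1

missing: T0.R0=1 T0.R1=1

outcome vector order: (T0.R0,T0.R1)
PSO: 3 outcomes — {0/0, 0/1, 1/1}
PSO∖claimed = {1/1}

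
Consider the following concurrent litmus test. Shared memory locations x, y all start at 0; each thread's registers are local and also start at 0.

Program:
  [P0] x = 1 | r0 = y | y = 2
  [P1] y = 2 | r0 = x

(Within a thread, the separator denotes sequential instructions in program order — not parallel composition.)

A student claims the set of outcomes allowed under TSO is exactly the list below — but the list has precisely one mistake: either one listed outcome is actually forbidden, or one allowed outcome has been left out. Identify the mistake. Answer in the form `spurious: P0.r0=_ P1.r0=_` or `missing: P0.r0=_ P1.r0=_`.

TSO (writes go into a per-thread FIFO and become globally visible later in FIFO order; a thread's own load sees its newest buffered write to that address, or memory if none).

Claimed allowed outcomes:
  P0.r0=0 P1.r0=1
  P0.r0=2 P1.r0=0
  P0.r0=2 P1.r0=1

outcome vector order: (P0.r0,P1.r0)
[TSO] allowed = {0/0, 0/1, 2/0, 2/1}
TSO∖claimed = {0/0}

missing: P0.r0=0 P1.r0=0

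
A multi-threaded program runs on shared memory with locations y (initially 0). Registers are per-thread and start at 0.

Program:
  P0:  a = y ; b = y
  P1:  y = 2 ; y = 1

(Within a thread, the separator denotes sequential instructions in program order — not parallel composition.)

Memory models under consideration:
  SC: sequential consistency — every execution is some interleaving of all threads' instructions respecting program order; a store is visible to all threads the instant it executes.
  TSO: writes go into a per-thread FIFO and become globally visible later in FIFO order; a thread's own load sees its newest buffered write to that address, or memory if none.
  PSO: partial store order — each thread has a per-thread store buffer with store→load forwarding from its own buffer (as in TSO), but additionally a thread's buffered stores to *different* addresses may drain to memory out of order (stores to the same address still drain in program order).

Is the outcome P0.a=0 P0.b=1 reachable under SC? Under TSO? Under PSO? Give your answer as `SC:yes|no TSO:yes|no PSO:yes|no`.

SC:yes TSO:yes PSO:yes

outcome vector order: (P0.a,P0.b)
SC: 6 outcomes — {0/0, 0/1, 0/2, 1/1, 2/1, 2/2}
TSO: 6 outcomes — {0/0, 0/1, 0/2, 1/1, 2/1, 2/2}
PSO: 6 outcomes — {0/0, 0/1, 0/2, 1/1, 2/1, 2/2}
target 0/1 ∈ {SC,TSO,PSO}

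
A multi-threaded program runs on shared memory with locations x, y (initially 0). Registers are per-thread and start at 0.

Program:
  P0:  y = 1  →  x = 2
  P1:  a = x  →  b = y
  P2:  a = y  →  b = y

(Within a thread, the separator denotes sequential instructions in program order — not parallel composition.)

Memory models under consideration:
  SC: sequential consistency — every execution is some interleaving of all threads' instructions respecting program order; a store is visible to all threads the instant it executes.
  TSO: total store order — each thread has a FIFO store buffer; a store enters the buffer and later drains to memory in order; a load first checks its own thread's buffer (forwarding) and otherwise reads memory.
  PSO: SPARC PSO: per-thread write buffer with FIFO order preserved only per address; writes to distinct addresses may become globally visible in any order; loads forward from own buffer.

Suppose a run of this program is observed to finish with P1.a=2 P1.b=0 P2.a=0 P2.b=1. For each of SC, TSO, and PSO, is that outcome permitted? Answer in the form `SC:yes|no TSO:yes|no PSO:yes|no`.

SC:no TSO:no PSO:yes

outcome vector order: (P1.a,P1.b,P2.a,P2.b)
[SC] allowed = {0000; 0001; 0011; 0100; 0101; 0111; 2100; 2101; 2111}
[TSO] allowed = {0000; 0001; 0011; 0100; 0101; 0111; 2100; 2101; 2111}
[PSO] allowed = {0000; 0001; 0011; 0100; 0101; 0111; 2000; 2001; 2011; 2100; 2101; 2111}
target 2001 ∈ {PSO}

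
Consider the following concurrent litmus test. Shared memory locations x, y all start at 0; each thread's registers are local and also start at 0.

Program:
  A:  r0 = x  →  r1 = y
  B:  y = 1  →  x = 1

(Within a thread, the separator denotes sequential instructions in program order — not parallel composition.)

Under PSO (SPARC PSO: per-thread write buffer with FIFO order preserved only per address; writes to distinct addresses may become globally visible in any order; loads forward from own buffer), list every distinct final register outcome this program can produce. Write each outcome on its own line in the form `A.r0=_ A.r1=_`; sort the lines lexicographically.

outcome vector order: (A.r0,A.r1)
|PSO outcomes| = 4

A.r0=0 A.r1=0
A.r0=0 A.r1=1
A.r0=1 A.r1=0
A.r0=1 A.r1=1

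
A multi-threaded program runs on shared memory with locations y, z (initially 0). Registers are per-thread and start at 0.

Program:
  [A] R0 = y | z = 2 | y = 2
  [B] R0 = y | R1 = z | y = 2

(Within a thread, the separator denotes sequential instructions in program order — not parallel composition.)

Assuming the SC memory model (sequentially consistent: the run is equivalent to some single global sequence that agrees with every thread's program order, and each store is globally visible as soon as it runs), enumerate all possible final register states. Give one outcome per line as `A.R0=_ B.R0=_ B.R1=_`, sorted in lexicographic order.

outcome vector order: (A.R0,B.R0,B.R1)
|SC outcomes| = 4

A.R0=0 B.R0=0 B.R1=0
A.R0=0 B.R0=0 B.R1=2
A.R0=0 B.R0=2 B.R1=2
A.R0=2 B.R0=0 B.R1=0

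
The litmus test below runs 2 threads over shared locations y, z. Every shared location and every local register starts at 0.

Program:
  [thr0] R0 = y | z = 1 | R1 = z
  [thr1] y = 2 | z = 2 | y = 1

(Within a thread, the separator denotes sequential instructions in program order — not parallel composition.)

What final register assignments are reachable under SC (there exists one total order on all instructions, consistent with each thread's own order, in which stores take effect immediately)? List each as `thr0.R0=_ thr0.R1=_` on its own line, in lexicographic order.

outcome vector order: (thr0.R0,thr0.R1)
|SC outcomes| = 5

thr0.R0=0 thr0.R1=1
thr0.R0=0 thr0.R1=2
thr0.R0=1 thr0.R1=1
thr0.R0=2 thr0.R1=1
thr0.R0=2 thr0.R1=2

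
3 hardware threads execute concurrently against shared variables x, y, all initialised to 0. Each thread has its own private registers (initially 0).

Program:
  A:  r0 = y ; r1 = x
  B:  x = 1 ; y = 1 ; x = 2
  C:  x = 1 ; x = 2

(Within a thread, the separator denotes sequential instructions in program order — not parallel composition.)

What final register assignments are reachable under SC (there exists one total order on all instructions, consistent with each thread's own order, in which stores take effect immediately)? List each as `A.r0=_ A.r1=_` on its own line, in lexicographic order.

A.r0=0 A.r1=0
A.r0=0 A.r1=1
A.r0=0 A.r1=2
A.r0=1 A.r1=1
A.r0=1 A.r1=2

outcome vector order: (A.r0,A.r1)
|SC outcomes| = 5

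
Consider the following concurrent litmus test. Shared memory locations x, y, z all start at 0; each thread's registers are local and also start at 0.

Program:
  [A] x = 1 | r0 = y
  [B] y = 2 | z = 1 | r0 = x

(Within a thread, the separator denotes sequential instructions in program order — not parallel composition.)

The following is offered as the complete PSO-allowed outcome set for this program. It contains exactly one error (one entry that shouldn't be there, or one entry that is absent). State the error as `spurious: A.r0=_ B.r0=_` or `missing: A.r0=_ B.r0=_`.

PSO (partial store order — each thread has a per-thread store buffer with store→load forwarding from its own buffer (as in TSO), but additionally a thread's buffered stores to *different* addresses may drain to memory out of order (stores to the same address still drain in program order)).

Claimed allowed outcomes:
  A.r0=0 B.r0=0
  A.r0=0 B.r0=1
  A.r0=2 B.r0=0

missing: A.r0=2 B.r0=1

outcome vector order: (A.r0,B.r0)
PSO (4): 0/0 0/1 2/0 2/1
PSO∖claimed = {2/1}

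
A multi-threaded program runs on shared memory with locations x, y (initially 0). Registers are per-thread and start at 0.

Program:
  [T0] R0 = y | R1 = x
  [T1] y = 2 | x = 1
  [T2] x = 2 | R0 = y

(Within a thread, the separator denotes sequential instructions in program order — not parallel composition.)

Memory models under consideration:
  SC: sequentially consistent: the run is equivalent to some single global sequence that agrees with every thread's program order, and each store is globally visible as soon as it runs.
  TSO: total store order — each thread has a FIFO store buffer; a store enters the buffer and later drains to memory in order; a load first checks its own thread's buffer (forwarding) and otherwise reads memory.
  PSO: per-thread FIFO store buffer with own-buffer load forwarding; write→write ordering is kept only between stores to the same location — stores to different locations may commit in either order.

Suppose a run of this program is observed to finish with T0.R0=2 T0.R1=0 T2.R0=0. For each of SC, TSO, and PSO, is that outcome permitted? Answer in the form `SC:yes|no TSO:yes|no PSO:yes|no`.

SC:no TSO:yes PSO:yes

outcome vector order: (T0.R0,T0.R1,T2.R0)
under SC → 0/0/0 0/0/2 0/1/0 0/1/2 0/2/0 0/2/2 2/0/2 2/1/0 2/1/2 2/2/0 2/2/2
under TSO → 0/0/0 0/0/2 0/1/0 0/1/2 0/2/0 0/2/2 2/0/0 2/0/2 2/1/0 2/1/2 2/2/0 2/2/2
under PSO → 0/0/0 0/0/2 0/1/0 0/1/2 0/2/0 0/2/2 2/0/0 2/0/2 2/1/0 2/1/2 2/2/0 2/2/2
target 2/0/0 ∈ {TSO,PSO}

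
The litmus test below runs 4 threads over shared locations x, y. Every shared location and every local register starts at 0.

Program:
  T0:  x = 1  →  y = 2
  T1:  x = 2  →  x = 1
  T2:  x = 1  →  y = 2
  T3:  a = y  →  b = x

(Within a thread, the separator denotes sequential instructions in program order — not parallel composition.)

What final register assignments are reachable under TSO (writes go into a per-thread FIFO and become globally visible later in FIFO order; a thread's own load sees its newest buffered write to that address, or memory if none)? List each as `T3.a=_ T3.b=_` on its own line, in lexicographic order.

outcome vector order: (T3.a,T3.b)
|TSO outcomes| = 5

T3.a=0 T3.b=0
T3.a=0 T3.b=1
T3.a=0 T3.b=2
T3.a=2 T3.b=1
T3.a=2 T3.b=2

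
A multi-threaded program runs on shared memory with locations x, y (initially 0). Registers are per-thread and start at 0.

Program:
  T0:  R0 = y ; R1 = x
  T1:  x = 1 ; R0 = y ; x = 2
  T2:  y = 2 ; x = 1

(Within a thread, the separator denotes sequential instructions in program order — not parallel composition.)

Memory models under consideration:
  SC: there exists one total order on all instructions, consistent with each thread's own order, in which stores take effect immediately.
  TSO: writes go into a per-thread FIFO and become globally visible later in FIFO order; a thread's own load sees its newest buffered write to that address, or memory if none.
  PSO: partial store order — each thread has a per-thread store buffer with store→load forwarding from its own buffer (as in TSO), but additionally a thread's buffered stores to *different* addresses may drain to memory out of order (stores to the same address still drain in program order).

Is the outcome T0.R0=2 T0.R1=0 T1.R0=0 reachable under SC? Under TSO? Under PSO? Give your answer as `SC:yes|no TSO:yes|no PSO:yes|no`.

outcome vector order: (T0.R0,T0.R1,T1.R0)
under SC → 000, 002, 010, 012, 020, 022, 202, 210, 212, 220, 222
under TSO → 000, 002, 010, 012, 020, 022, 200, 202, 210, 212, 220, 222
under PSO → 000, 002, 010, 012, 020, 022, 200, 202, 210, 212, 220, 222
target 200 ∈ {TSO,PSO}

SC:no TSO:yes PSO:yes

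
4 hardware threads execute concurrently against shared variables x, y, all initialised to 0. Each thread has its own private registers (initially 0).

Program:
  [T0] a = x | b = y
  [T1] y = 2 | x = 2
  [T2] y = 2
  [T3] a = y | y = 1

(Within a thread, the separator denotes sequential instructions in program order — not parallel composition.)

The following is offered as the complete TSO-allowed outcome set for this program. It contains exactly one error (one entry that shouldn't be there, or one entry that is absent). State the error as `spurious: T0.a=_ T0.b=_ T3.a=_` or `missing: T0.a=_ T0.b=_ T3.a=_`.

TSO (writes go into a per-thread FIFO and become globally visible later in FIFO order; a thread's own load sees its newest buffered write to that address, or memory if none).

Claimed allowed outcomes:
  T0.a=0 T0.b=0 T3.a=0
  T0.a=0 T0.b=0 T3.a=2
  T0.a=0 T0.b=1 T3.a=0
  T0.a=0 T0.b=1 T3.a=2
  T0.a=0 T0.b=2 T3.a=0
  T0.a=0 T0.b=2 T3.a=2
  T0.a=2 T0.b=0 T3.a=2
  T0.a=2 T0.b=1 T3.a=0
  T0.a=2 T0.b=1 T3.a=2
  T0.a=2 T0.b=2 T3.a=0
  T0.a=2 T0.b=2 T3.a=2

spurious: T0.a=2 T0.b=0 T3.a=2

outcome vector order: (T0.a,T0.b,T3.a)
under TSO → (0,0,0) (0,0,2) (0,1,0) (0,1,2) (0,2,0) (0,2,2) (2,1,0) (2,1,2) (2,2,0) (2,2,2)
claimed∖TSO = {(2,0,2)}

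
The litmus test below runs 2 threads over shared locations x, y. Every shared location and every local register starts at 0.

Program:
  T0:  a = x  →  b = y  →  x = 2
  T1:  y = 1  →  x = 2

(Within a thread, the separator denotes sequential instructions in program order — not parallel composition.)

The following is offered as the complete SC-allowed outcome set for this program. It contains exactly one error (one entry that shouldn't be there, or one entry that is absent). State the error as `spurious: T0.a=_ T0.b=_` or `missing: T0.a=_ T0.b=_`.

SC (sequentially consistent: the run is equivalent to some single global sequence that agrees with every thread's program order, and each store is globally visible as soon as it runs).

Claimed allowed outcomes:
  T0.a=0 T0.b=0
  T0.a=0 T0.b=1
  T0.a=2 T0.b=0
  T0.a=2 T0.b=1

spurious: T0.a=2 T0.b=0

outcome vector order: (T0.a,T0.b)
SC (3): 0/0, 0/1, 2/1
claimed∖SC = {2/0}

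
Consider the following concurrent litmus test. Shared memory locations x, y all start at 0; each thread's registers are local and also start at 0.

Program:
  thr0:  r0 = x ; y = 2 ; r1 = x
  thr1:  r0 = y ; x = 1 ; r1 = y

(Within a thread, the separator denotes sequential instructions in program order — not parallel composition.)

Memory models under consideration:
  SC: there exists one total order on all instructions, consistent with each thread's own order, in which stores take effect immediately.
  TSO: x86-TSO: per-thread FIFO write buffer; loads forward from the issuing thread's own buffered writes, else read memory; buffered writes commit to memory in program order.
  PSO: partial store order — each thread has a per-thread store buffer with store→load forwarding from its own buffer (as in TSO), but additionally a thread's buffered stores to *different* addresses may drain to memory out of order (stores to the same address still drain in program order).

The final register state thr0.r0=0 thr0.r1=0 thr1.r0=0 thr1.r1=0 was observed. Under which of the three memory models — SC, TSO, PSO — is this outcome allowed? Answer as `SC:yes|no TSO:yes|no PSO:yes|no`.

SC:no TSO:yes PSO:yes

outcome vector order: (thr0.r0,thr0.r1,thr1.r0,thr1.r1)
[SC] allowed = {0002, 0022, 0100, 0102, 0122, 1100, 1102}
[TSO] allowed = {0000, 0002, 0022, 0100, 0102, 0122, 1100, 1102}
[PSO] allowed = {0000, 0002, 0022, 0100, 0102, 0122, 1100, 1102}
target 0000 ∈ {TSO,PSO}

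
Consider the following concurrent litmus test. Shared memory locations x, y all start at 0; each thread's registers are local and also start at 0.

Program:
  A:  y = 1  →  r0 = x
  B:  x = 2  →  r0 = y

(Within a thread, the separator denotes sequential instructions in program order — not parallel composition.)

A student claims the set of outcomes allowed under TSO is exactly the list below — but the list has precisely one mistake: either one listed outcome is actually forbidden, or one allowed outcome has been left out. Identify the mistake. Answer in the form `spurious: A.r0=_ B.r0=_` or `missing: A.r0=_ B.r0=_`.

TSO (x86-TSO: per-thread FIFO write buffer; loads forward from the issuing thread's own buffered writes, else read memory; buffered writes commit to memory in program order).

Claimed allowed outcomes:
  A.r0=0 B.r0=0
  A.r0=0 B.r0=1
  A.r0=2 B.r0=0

missing: A.r0=2 B.r0=1

outcome vector order: (A.r0,B.r0)
under TSO → (0,0); (0,1); (2,0); (2,1)
TSO∖claimed = {(2,1)}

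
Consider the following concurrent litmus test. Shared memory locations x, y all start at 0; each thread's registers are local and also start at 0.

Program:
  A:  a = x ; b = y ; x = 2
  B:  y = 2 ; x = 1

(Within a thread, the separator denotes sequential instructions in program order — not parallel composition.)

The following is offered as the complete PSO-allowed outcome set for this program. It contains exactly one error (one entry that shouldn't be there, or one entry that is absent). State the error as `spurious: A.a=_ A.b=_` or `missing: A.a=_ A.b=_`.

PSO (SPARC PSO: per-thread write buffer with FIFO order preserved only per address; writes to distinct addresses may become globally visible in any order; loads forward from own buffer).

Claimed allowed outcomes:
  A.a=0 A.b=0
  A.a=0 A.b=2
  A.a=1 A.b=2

missing: A.a=1 A.b=0

outcome vector order: (A.a,A.b)
under PSO → 00, 02, 10, 12
PSO∖claimed = {10}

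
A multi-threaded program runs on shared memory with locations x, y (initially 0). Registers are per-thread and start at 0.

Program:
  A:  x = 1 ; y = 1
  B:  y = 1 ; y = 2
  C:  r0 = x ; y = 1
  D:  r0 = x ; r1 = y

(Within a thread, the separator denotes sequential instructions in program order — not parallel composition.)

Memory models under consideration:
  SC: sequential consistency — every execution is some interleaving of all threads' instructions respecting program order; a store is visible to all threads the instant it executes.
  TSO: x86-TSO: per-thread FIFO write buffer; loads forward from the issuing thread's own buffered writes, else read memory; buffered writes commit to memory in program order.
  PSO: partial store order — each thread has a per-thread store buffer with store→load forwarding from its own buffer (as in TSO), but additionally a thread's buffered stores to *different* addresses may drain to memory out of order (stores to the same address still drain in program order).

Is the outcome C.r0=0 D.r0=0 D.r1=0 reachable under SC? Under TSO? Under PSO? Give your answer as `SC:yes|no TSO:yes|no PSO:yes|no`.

SC:yes TSO:yes PSO:yes

outcome vector order: (C.r0,D.r0,D.r1)
SC (12): (0,0,0); (0,0,1); (0,0,2); (0,1,0); (0,1,1); (0,1,2); (1,0,0); (1,0,1); (1,0,2); (1,1,0); (1,1,1); (1,1,2)
TSO (12): (0,0,0); (0,0,1); (0,0,2); (0,1,0); (0,1,1); (0,1,2); (1,0,0); (1,0,1); (1,0,2); (1,1,0); (1,1,1); (1,1,2)
PSO (12): (0,0,0); (0,0,1); (0,0,2); (0,1,0); (0,1,1); (0,1,2); (1,0,0); (1,0,1); (1,0,2); (1,1,0); (1,1,1); (1,1,2)
target (0,0,0) ∈ {SC,TSO,PSO}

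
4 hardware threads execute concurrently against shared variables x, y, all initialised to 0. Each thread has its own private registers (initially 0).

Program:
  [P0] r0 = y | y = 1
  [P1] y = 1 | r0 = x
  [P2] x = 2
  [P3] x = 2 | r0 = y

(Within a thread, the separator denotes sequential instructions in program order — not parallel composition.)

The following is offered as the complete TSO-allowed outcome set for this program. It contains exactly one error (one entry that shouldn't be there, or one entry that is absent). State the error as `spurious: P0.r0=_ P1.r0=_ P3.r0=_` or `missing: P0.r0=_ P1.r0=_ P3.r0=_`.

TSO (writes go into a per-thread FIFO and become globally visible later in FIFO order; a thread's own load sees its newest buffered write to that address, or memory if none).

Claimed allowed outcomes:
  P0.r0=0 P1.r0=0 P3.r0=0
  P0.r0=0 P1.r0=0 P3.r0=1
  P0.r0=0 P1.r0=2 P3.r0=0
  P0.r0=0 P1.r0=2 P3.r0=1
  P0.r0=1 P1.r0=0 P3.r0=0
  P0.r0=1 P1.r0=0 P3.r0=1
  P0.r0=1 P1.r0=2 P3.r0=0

missing: P0.r0=1 P1.r0=2 P3.r0=1

outcome vector order: (P0.r0,P1.r0,P3.r0)
under TSO → 0/0/0 0/0/1 0/2/0 0/2/1 1/0/0 1/0/1 1/2/0 1/2/1
TSO∖claimed = {1/2/1}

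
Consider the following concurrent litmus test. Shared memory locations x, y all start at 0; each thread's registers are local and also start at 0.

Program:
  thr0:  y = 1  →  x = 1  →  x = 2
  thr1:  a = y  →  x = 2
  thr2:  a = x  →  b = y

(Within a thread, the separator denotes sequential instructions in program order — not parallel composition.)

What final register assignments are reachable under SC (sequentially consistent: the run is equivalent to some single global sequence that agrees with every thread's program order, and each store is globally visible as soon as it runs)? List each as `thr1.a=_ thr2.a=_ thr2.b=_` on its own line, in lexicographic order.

thr1.a=0 thr2.a=0 thr2.b=0
thr1.a=0 thr2.a=0 thr2.b=1
thr1.a=0 thr2.a=1 thr2.b=1
thr1.a=0 thr2.a=2 thr2.b=0
thr1.a=0 thr2.a=2 thr2.b=1
thr1.a=1 thr2.a=0 thr2.b=0
thr1.a=1 thr2.a=0 thr2.b=1
thr1.a=1 thr2.a=1 thr2.b=1
thr1.a=1 thr2.a=2 thr2.b=1

outcome vector order: (thr1.a,thr2.a,thr2.b)
|SC outcomes| = 9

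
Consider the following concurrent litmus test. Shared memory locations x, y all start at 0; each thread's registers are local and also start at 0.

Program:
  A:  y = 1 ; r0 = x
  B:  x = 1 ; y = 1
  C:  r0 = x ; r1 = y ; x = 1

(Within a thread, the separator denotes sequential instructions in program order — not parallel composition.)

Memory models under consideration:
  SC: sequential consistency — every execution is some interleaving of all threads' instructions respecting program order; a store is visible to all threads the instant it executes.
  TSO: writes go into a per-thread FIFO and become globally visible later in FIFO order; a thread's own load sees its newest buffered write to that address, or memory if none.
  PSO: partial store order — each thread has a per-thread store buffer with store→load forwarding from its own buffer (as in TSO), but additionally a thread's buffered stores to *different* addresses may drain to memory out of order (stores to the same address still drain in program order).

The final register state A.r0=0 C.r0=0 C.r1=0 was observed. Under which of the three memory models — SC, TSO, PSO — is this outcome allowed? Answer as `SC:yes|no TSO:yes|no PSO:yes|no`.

SC:yes TSO:yes PSO:yes

outcome vector order: (A.r0,C.r0,C.r1)
SC: 7 outcomes — {<0 0 0>, <0 0 1>, <0 1 1>, <1 0 0>, <1 0 1>, <1 1 0>, <1 1 1>}
TSO: 8 outcomes — {<0 0 0>, <0 0 1>, <0 1 0>, <0 1 1>, <1 0 0>, <1 0 1>, <1 1 0>, <1 1 1>}
PSO: 8 outcomes — {<0 0 0>, <0 0 1>, <0 1 0>, <0 1 1>, <1 0 0>, <1 0 1>, <1 1 0>, <1 1 1>}
target <0 0 0> ∈ {SC,TSO,PSO}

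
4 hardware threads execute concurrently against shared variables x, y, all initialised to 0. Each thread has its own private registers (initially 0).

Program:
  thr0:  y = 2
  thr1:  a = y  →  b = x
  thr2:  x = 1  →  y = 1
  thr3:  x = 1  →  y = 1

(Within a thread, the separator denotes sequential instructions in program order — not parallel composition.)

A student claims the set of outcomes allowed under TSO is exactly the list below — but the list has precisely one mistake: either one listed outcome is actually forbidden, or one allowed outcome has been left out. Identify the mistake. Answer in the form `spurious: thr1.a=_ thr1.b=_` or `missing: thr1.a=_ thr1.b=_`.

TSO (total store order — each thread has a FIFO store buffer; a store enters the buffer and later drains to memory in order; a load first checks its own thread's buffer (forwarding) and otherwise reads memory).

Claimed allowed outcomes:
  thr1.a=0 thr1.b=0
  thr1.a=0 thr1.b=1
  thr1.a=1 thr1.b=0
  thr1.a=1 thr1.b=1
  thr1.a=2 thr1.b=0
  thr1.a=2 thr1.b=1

spurious: thr1.a=1 thr1.b=0

outcome vector order: (thr1.a,thr1.b)
under TSO → <0 0>, <0 1>, <1 1>, <2 0>, <2 1>
claimed∖TSO = {<1 0>}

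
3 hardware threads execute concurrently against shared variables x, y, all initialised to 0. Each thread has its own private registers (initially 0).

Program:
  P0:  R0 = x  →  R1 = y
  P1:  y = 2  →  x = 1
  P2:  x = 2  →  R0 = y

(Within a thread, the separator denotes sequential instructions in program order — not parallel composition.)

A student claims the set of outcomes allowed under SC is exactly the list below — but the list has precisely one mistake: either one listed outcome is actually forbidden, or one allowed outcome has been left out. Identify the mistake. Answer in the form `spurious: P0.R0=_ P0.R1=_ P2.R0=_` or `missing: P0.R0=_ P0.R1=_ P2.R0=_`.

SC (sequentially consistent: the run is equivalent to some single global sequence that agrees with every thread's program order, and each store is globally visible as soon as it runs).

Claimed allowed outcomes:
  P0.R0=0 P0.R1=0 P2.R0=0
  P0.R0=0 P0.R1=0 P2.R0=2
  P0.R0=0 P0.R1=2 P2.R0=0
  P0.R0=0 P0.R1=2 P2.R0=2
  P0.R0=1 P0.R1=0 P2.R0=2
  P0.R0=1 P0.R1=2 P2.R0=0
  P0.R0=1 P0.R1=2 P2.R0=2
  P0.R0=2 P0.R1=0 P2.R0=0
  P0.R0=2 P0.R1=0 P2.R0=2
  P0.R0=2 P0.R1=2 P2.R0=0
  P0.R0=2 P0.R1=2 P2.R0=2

outcome vector order: (P0.R0,P0.R1,P2.R0)
[SC] allowed = {0/0/0 0/0/2 0/2/0 0/2/2 1/2/0 1/2/2 2/0/0 2/0/2 2/2/0 2/2/2}
claimed∖SC = {1/0/2}

spurious: P0.R0=1 P0.R1=0 P2.R0=2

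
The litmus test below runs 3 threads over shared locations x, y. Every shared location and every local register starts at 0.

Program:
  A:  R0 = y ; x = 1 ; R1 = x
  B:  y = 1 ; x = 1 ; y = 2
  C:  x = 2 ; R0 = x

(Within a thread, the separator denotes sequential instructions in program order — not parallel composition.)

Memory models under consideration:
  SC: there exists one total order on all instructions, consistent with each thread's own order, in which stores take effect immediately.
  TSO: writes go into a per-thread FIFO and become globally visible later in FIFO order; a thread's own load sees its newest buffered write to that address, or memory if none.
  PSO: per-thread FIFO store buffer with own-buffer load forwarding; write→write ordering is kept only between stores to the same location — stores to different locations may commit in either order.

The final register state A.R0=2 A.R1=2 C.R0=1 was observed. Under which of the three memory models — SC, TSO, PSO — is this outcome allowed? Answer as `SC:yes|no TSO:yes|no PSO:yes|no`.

outcome vector order: (A.R0,A.R1,C.R0)
SC (11): 0/1/1 0/1/2 0/2/1 0/2/2 1/1/1 1/1/2 1/2/1 1/2/2 2/1/1 2/1/2 2/2/2
TSO (11): 0/1/1 0/1/2 0/2/1 0/2/2 1/1/1 1/1/2 1/2/1 1/2/2 2/1/1 2/1/2 2/2/2
PSO (12): 0/1/1 0/1/2 0/2/1 0/2/2 1/1/1 1/1/2 1/2/1 1/2/2 2/1/1 2/1/2 2/2/1 2/2/2
target 2/2/1 ∈ {PSO}

SC:no TSO:no PSO:yes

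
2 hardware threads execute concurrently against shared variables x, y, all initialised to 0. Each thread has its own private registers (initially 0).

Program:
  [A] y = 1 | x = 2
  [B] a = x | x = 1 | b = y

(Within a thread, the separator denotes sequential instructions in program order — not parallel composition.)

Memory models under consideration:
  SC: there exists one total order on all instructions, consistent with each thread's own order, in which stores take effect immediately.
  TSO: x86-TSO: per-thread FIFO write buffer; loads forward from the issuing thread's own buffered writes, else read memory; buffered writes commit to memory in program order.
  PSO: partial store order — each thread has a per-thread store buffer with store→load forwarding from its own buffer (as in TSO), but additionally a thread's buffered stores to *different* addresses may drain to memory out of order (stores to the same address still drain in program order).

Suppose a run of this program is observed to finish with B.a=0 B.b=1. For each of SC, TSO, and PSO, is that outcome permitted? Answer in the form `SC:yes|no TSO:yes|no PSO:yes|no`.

outcome vector order: (B.a,B.b)
SC (3): 00; 01; 21
TSO (3): 00; 01; 21
PSO (4): 00; 01; 20; 21
target 01 ∈ {SC,TSO,PSO}

SC:yes TSO:yes PSO:yes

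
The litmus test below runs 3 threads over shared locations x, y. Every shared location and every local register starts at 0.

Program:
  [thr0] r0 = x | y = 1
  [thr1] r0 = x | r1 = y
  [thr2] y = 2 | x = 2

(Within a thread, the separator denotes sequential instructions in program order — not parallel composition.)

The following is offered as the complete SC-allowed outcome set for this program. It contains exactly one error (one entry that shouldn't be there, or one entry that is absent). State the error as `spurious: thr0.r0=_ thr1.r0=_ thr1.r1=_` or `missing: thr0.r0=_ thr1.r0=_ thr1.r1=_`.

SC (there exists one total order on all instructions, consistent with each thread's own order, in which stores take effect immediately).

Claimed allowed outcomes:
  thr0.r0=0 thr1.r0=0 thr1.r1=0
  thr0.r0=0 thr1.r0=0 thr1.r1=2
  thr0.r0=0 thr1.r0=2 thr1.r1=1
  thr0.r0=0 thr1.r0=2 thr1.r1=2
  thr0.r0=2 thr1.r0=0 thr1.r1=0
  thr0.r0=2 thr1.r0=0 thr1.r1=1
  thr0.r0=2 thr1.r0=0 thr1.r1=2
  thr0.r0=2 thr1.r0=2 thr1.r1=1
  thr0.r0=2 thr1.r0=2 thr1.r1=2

missing: thr0.r0=0 thr1.r0=0 thr1.r1=1

outcome vector order: (thr0.r0,thr1.r0,thr1.r1)
[SC] allowed = {<0 0 0>, <0 0 1>, <0 0 2>, <0 2 1>, <0 2 2>, <2 0 0>, <2 0 1>, <2 0 2>, <2 2 1>, <2 2 2>}
SC∖claimed = {<0 0 1>}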